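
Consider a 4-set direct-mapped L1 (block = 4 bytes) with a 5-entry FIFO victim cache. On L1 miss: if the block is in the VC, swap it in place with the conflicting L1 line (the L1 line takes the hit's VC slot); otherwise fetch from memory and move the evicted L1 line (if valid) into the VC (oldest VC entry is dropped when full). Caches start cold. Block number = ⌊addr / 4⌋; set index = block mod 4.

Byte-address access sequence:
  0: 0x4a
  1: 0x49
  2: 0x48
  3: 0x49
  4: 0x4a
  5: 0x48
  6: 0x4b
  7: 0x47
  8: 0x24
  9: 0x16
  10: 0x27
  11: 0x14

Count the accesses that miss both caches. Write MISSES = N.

MISSES = 4

  [0] addr=0x4a blk=18 s=2: MISS | VC []
  [1] addr=0x49 blk=18 s=2: L1-HIT | VC []
  [2] addr=0x48 blk=18 s=2: L1-HIT | VC []
  [3] addr=0x49 blk=18 s=2: L1-HIT | VC []
  [4] addr=0x4a blk=18 s=2: L1-HIT | VC []
  [5] addr=0x48 blk=18 s=2: L1-HIT | VC []
  [6] addr=0x4b blk=18 s=2: L1-HIT | VC []
  [7] addr=0x47 blk=17 s=1: MISS | VC []
  [8] addr=0x24 blk=9 s=1: MISS | VC [17]
  [9] addr=0x16 blk=5 s=1: MISS | VC [17, 9]
  [10] addr=0x27 blk=9 s=1: VC-HIT | VC [17, 5]
  [11] addr=0x14 blk=5 s=1: VC-HIT | VC [17, 9]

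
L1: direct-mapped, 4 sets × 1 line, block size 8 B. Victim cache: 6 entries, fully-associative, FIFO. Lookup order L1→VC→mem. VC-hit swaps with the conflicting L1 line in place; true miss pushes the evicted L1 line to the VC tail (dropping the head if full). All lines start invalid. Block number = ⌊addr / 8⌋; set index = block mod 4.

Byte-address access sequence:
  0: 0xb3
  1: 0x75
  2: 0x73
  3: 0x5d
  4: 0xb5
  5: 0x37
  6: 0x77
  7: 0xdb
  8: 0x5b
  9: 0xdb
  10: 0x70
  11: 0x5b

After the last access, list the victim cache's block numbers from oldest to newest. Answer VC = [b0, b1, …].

#0 0xb3→b22/s2 MISS; vc=[]
#1 0x75→b14/s2 MISS; vc=[22]
#2 0x73→b14/s2 L1-HIT; vc=[22]
#3 0x5d→b11/s3 MISS; vc=[22]
#4 0xb5→b22/s2 VC-HIT; vc=[14]
#5 0x37→b6/s2 MISS; vc=[14,22]
#6 0x77→b14/s2 VC-HIT; vc=[6,22]
#7 0xdb→b27/s3 MISS; vc=[6,22,11]
#8 0x5b→b11/s3 VC-HIT; vc=[6,22,27]
#9 0xdb→b27/s3 VC-HIT; vc=[6,22,11]
#10 0x70→b14/s2 L1-HIT; vc=[6,22,11]
#11 0x5b→b11/s3 VC-HIT; vc=[6,22,27]

VC = [6, 22, 27]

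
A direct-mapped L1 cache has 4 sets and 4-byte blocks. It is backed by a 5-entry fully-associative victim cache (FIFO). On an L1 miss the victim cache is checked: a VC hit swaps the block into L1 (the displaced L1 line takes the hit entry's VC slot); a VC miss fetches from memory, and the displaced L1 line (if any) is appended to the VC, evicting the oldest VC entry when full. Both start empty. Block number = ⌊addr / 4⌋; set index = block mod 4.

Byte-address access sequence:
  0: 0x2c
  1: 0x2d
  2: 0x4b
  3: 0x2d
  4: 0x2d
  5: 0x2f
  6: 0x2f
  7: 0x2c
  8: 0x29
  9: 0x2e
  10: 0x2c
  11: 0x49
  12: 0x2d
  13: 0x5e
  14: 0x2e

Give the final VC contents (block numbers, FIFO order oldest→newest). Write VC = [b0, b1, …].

0: 0x2c (blk 11, set 3) → MISS  vc=[]
1: 0x2d (blk 11, set 3) → L1-HIT  vc=[]
2: 0x4b (blk 18, set 2) → MISS  vc=[]
3: 0x2d (blk 11, set 3) → L1-HIT  vc=[]
4: 0x2d (blk 11, set 3) → L1-HIT  vc=[]
5: 0x2f (blk 11, set 3) → L1-HIT  vc=[]
6: 0x2f (blk 11, set 3) → L1-HIT  vc=[]
7: 0x2c (blk 11, set 3) → L1-HIT  vc=[]
8: 0x29 (blk 10, set 2) → MISS  vc=[18]
9: 0x2e (blk 11, set 3) → L1-HIT  vc=[18]
10: 0x2c (blk 11, set 3) → L1-HIT  vc=[18]
11: 0x49 (blk 18, set 2) → VC-HIT  vc=[10]
12: 0x2d (blk 11, set 3) → L1-HIT  vc=[10]
13: 0x5e (blk 23, set 3) → MISS  vc=[10, 11]
14: 0x2e (blk 11, set 3) → VC-HIT  vc=[10, 23]

VC = [10, 23]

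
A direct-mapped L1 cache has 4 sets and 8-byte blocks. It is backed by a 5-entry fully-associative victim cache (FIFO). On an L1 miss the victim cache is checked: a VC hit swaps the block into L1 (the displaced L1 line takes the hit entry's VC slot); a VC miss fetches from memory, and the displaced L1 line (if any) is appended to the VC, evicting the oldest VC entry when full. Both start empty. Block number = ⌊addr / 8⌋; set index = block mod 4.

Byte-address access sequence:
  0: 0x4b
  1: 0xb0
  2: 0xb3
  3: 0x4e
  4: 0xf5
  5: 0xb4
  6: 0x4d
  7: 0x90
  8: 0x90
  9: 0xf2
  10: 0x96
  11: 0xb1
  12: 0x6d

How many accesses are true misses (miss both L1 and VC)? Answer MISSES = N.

MISSES = 5

  [0] addr=0x4b blk=9 s=1: MISS | VC []
  [1] addr=0xb0 blk=22 s=2: MISS | VC []
  [2] addr=0xb3 blk=22 s=2: L1-HIT | VC []
  [3] addr=0x4e blk=9 s=1: L1-HIT | VC []
  [4] addr=0xf5 blk=30 s=2: MISS | VC [22]
  [5] addr=0xb4 blk=22 s=2: VC-HIT | VC [30]
  [6] addr=0x4d blk=9 s=1: L1-HIT | VC [30]
  [7] addr=0x90 blk=18 s=2: MISS | VC [30, 22]
  [8] addr=0x90 blk=18 s=2: L1-HIT | VC [30, 22]
  [9] addr=0xf2 blk=30 s=2: VC-HIT | VC [18, 22]
  [10] addr=0x96 blk=18 s=2: VC-HIT | VC [30, 22]
  [11] addr=0xb1 blk=22 s=2: VC-HIT | VC [30, 18]
  [12] addr=0x6d blk=13 s=1: MISS | VC [30, 18, 9]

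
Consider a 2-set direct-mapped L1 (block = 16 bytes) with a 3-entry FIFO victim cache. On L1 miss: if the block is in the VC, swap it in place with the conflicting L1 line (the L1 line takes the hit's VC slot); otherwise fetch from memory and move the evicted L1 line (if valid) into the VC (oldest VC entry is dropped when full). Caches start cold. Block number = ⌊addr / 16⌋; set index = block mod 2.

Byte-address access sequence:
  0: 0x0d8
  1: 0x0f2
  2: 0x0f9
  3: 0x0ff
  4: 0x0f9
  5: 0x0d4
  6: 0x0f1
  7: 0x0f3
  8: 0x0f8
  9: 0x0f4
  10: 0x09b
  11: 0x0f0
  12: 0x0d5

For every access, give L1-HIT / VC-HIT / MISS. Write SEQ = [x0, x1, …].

SEQ = [MISS, MISS, L1-HIT, L1-HIT, L1-HIT, VC-HIT, VC-HIT, L1-HIT, L1-HIT, L1-HIT, MISS, VC-HIT, VC-HIT]

  [0] addr=0xd8 blk=13 s=1: MISS | VC []
  [1] addr=0xf2 blk=15 s=1: MISS | VC [13]
  [2] addr=0xf9 blk=15 s=1: L1-HIT | VC [13]
  [3] addr=0xff blk=15 s=1: L1-HIT | VC [13]
  [4] addr=0xf9 blk=15 s=1: L1-HIT | VC [13]
  [5] addr=0xd4 blk=13 s=1: VC-HIT | VC [15]
  [6] addr=0xf1 blk=15 s=1: VC-HIT | VC [13]
  [7] addr=0xf3 blk=15 s=1: L1-HIT | VC [13]
  [8] addr=0xf8 blk=15 s=1: L1-HIT | VC [13]
  [9] addr=0xf4 blk=15 s=1: L1-HIT | VC [13]
  [10] addr=0x9b blk=9 s=1: MISS | VC [13, 15]
  [11] addr=0xf0 blk=15 s=1: VC-HIT | VC [13, 9]
  [12] addr=0xd5 blk=13 s=1: VC-HIT | VC [15, 9]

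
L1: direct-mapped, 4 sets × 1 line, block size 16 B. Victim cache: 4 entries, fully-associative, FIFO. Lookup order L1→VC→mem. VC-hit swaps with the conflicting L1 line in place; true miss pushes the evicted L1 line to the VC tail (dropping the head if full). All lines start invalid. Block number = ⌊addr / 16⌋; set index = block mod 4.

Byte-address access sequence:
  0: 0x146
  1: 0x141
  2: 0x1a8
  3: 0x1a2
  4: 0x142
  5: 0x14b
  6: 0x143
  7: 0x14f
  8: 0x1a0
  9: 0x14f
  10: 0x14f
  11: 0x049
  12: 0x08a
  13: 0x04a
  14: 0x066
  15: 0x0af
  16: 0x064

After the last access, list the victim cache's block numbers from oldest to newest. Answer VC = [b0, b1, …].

  [0] addr=0x146 blk=20 s=0: MISS | VC []
  [1] addr=0x141 blk=20 s=0: L1-HIT | VC []
  [2] addr=0x1a8 blk=26 s=2: MISS | VC []
  [3] addr=0x1a2 blk=26 s=2: L1-HIT | VC []
  [4] addr=0x142 blk=20 s=0: L1-HIT | VC []
  [5] addr=0x14b blk=20 s=0: L1-HIT | VC []
  [6] addr=0x143 blk=20 s=0: L1-HIT | VC []
  [7] addr=0x14f blk=20 s=0: L1-HIT | VC []
  [8] addr=0x1a0 blk=26 s=2: L1-HIT | VC []
  [9] addr=0x14f blk=20 s=0: L1-HIT | VC []
  [10] addr=0x14f blk=20 s=0: L1-HIT | VC []
  [11] addr=0x49 blk=4 s=0: MISS | VC [20]
  [12] addr=0x8a blk=8 s=0: MISS | VC [20, 4]
  [13] addr=0x4a blk=4 s=0: VC-HIT | VC [20, 8]
  [14] addr=0x66 blk=6 s=2: MISS | VC [20, 8, 26]
  [15] addr=0xaf blk=10 s=2: MISS | VC [20, 8, 26, 6]
  [16] addr=0x64 blk=6 s=2: VC-HIT | VC [20, 8, 26, 10]

VC = [20, 8, 26, 10]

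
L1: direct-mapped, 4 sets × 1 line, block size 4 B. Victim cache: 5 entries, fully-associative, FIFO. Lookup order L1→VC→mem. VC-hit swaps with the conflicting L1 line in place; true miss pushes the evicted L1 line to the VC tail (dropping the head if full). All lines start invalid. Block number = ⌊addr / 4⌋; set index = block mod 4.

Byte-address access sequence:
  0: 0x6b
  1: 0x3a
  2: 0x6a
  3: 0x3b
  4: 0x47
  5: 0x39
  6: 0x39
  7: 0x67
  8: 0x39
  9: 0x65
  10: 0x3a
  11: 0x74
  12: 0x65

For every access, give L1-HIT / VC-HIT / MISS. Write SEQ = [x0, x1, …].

#0 0x6b→b26/s2 MISS; vc=[]
#1 0x3a→b14/s2 MISS; vc=[26]
#2 0x6a→b26/s2 VC-HIT; vc=[14]
#3 0x3b→b14/s2 VC-HIT; vc=[26]
#4 0x47→b17/s1 MISS; vc=[26]
#5 0x39→b14/s2 L1-HIT; vc=[26]
#6 0x39→b14/s2 L1-HIT; vc=[26]
#7 0x67→b25/s1 MISS; vc=[26,17]
#8 0x39→b14/s2 L1-HIT; vc=[26,17]
#9 0x65→b25/s1 L1-HIT; vc=[26,17]
#10 0x3a→b14/s2 L1-HIT; vc=[26,17]
#11 0x74→b29/s1 MISS; vc=[26,17,25]
#12 0x65→b25/s1 VC-HIT; vc=[26,17,29]

SEQ = [MISS, MISS, VC-HIT, VC-HIT, MISS, L1-HIT, L1-HIT, MISS, L1-HIT, L1-HIT, L1-HIT, MISS, VC-HIT]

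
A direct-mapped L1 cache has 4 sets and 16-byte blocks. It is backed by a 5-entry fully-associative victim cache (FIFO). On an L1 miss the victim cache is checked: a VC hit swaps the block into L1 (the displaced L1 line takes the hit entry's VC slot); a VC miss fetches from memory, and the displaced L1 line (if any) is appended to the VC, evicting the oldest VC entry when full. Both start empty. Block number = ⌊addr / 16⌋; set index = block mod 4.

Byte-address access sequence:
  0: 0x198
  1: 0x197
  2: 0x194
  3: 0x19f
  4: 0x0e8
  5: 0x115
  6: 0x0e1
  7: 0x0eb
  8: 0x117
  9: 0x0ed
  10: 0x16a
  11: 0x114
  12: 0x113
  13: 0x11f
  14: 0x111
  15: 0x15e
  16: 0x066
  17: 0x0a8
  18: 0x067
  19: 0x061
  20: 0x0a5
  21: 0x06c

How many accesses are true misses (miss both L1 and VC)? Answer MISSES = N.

MISSES = 7

0: 0x198 (blk 25, set 1) → MISS  vc=[]
1: 0x197 (blk 25, set 1) → L1-HIT  vc=[]
2: 0x194 (blk 25, set 1) → L1-HIT  vc=[]
3: 0x19f (blk 25, set 1) → L1-HIT  vc=[]
4: 0xe8 (blk 14, set 2) → MISS  vc=[]
5: 0x115 (blk 17, set 1) → MISS  vc=[25]
6: 0xe1 (blk 14, set 2) → L1-HIT  vc=[25]
7: 0xeb (blk 14, set 2) → L1-HIT  vc=[25]
8: 0x117 (blk 17, set 1) → L1-HIT  vc=[25]
9: 0xed (blk 14, set 2) → L1-HIT  vc=[25]
10: 0x16a (blk 22, set 2) → MISS  vc=[25, 14]
11: 0x114 (blk 17, set 1) → L1-HIT  vc=[25, 14]
12: 0x113 (blk 17, set 1) → L1-HIT  vc=[25, 14]
13: 0x11f (blk 17, set 1) → L1-HIT  vc=[25, 14]
14: 0x111 (blk 17, set 1) → L1-HIT  vc=[25, 14]
15: 0x15e (blk 21, set 1) → MISS  vc=[25, 14, 17]
16: 0x66 (blk 6, set 2) → MISS  vc=[25, 14, 17, 22]
17: 0xa8 (blk 10, set 2) → MISS  vc=[25, 14, 17, 22, 6]
18: 0x67 (blk 6, set 2) → VC-HIT  vc=[25, 14, 17, 22, 10]
19: 0x61 (blk 6, set 2) → L1-HIT  vc=[25, 14, 17, 22, 10]
20: 0xa5 (blk 10, set 2) → VC-HIT  vc=[25, 14, 17, 22, 6]
21: 0x6c (blk 6, set 2) → VC-HIT  vc=[25, 14, 17, 22, 10]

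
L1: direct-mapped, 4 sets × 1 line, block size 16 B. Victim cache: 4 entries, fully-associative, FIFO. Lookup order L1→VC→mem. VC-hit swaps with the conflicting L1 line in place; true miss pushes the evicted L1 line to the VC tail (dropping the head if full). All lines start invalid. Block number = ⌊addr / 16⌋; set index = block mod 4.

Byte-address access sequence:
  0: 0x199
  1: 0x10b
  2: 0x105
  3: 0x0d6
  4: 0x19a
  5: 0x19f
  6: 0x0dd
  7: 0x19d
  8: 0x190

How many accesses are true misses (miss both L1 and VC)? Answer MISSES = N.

MISSES = 3

0: 0x199 (blk 25, set 1) → MISS  vc=[]
1: 0x10b (blk 16, set 0) → MISS  vc=[]
2: 0x105 (blk 16, set 0) → L1-HIT  vc=[]
3: 0xd6 (blk 13, set 1) → MISS  vc=[25]
4: 0x19a (blk 25, set 1) → VC-HIT  vc=[13]
5: 0x19f (blk 25, set 1) → L1-HIT  vc=[13]
6: 0xdd (blk 13, set 1) → VC-HIT  vc=[25]
7: 0x19d (blk 25, set 1) → VC-HIT  vc=[13]
8: 0x190 (blk 25, set 1) → L1-HIT  vc=[13]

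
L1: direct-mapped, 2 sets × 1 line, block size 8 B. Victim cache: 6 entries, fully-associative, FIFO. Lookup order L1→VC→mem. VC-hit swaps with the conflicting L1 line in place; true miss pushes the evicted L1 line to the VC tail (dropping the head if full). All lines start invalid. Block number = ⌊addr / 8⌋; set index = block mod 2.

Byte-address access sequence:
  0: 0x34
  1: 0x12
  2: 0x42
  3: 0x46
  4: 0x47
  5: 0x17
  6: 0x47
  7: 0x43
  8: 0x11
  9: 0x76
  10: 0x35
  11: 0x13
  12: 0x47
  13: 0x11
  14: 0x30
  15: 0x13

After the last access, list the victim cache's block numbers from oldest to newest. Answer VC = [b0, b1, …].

#0 0x34→b6/s0 MISS; vc=[]
#1 0x12→b2/s0 MISS; vc=[6]
#2 0x42→b8/s0 MISS; vc=[6,2]
#3 0x46→b8/s0 L1-HIT; vc=[6,2]
#4 0x47→b8/s0 L1-HIT; vc=[6,2]
#5 0x17→b2/s0 VC-HIT; vc=[6,8]
#6 0x47→b8/s0 VC-HIT; vc=[6,2]
#7 0x43→b8/s0 L1-HIT; vc=[6,2]
#8 0x11→b2/s0 VC-HIT; vc=[6,8]
#9 0x76→b14/s0 MISS; vc=[6,8,2]
#10 0x35→b6/s0 VC-HIT; vc=[14,8,2]
#11 0x13→b2/s0 VC-HIT; vc=[14,8,6]
#12 0x47→b8/s0 VC-HIT; vc=[14,2,6]
#13 0x11→b2/s0 VC-HIT; vc=[14,8,6]
#14 0x30→b6/s0 VC-HIT; vc=[14,8,2]
#15 0x13→b2/s0 VC-HIT; vc=[14,8,6]

VC = [14, 8, 6]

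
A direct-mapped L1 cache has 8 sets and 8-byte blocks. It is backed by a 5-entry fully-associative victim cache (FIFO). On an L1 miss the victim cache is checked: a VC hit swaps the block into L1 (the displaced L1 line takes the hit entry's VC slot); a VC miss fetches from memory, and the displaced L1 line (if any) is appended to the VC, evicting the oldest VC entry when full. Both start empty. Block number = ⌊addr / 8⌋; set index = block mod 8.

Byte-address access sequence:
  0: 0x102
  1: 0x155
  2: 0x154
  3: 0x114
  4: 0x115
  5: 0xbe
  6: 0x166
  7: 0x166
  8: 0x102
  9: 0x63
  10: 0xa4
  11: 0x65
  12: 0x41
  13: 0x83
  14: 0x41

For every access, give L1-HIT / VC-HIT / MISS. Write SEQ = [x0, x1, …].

SEQ = [MISS, MISS, L1-HIT, MISS, L1-HIT, MISS, MISS, L1-HIT, L1-HIT, MISS, MISS, VC-HIT, MISS, MISS, VC-HIT]

#0 0x102→b32/s0 MISS; vc=[]
#1 0x155→b42/s2 MISS; vc=[]
#2 0x154→b42/s2 L1-HIT; vc=[]
#3 0x114→b34/s2 MISS; vc=[42]
#4 0x115→b34/s2 L1-HIT; vc=[42]
#5 0xbe→b23/s7 MISS; vc=[42]
#6 0x166→b44/s4 MISS; vc=[42]
#7 0x166→b44/s4 L1-HIT; vc=[42]
#8 0x102→b32/s0 L1-HIT; vc=[42]
#9 0x63→b12/s4 MISS; vc=[42,44]
#10 0xa4→b20/s4 MISS; vc=[42,44,12]
#11 0x65→b12/s4 VC-HIT; vc=[42,44,20]
#12 0x41→b8/s0 MISS; vc=[42,44,20,32]
#13 0x83→b16/s0 MISS; vc=[42,44,20,32,8]
#14 0x41→b8/s0 VC-HIT; vc=[42,44,20,32,16]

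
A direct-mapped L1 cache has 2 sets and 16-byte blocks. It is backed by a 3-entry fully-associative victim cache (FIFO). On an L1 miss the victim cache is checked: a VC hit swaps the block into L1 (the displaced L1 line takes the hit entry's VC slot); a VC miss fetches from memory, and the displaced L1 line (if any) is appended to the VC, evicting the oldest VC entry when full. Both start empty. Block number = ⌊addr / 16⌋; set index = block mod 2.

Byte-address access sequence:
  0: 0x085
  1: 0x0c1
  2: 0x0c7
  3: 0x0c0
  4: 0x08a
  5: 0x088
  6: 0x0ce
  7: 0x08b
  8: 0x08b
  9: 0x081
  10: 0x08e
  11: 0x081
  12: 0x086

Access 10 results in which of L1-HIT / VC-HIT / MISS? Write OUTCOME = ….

#0 0x85→b8/s0 MISS; vc=[]
#1 0xc1→b12/s0 MISS; vc=[8]
#2 0xc7→b12/s0 L1-HIT; vc=[8]
#3 0xc0→b12/s0 L1-HIT; vc=[8]
#4 0x8a→b8/s0 VC-HIT; vc=[12]
#5 0x88→b8/s0 L1-HIT; vc=[12]
#6 0xce→b12/s0 VC-HIT; vc=[8]
#7 0x8b→b8/s0 VC-HIT; vc=[12]
#8 0x8b→b8/s0 L1-HIT; vc=[12]
#9 0x81→b8/s0 L1-HIT; vc=[12]
#10 0x8e→b8/s0 L1-HIT; vc=[12]
#11 0x81→b8/s0 L1-HIT; vc=[12]
#12 0x86→b8/s0 L1-HIT; vc=[12]

OUTCOME = L1-HIT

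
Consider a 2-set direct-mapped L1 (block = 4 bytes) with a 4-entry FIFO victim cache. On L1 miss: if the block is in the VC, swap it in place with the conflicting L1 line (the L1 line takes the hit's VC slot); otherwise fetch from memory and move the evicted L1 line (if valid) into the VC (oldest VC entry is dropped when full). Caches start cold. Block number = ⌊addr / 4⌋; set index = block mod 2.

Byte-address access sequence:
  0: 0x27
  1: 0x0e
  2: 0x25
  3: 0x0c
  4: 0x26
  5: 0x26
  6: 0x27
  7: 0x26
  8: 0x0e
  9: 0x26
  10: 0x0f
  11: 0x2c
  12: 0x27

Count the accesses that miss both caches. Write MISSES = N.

  [0] addr=0x27 blk=9 s=1: MISS | VC []
  [1] addr=0xe blk=3 s=1: MISS | VC [9]
  [2] addr=0x25 blk=9 s=1: VC-HIT | VC [3]
  [3] addr=0xc blk=3 s=1: VC-HIT | VC [9]
  [4] addr=0x26 blk=9 s=1: VC-HIT | VC [3]
  [5] addr=0x26 blk=9 s=1: L1-HIT | VC [3]
  [6] addr=0x27 blk=9 s=1: L1-HIT | VC [3]
  [7] addr=0x26 blk=9 s=1: L1-HIT | VC [3]
  [8] addr=0xe blk=3 s=1: VC-HIT | VC [9]
  [9] addr=0x26 blk=9 s=1: VC-HIT | VC [3]
  [10] addr=0xf blk=3 s=1: VC-HIT | VC [9]
  [11] addr=0x2c blk=11 s=1: MISS | VC [9, 3]
  [12] addr=0x27 blk=9 s=1: VC-HIT | VC [11, 3]

MISSES = 3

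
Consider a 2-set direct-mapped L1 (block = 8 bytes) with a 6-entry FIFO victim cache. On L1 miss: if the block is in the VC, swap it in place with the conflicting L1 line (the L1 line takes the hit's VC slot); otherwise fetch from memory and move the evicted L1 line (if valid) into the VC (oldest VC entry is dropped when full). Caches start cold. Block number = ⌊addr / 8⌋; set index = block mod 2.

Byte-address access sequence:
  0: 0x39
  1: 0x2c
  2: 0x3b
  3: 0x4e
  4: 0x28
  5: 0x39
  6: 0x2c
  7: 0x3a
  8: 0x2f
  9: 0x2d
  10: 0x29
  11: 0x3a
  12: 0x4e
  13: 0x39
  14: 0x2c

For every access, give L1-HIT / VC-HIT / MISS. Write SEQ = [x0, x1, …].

SEQ = [MISS, MISS, VC-HIT, MISS, VC-HIT, VC-HIT, VC-HIT, VC-HIT, VC-HIT, L1-HIT, L1-HIT, VC-HIT, VC-HIT, VC-HIT, VC-HIT]

  [0] addr=0x39 blk=7 s=1: MISS | VC []
  [1] addr=0x2c blk=5 s=1: MISS | VC [7]
  [2] addr=0x3b blk=7 s=1: VC-HIT | VC [5]
  [3] addr=0x4e blk=9 s=1: MISS | VC [5, 7]
  [4] addr=0x28 blk=5 s=1: VC-HIT | VC [9, 7]
  [5] addr=0x39 blk=7 s=1: VC-HIT | VC [9, 5]
  [6] addr=0x2c blk=5 s=1: VC-HIT | VC [9, 7]
  [7] addr=0x3a blk=7 s=1: VC-HIT | VC [9, 5]
  [8] addr=0x2f blk=5 s=1: VC-HIT | VC [9, 7]
  [9] addr=0x2d blk=5 s=1: L1-HIT | VC [9, 7]
  [10] addr=0x29 blk=5 s=1: L1-HIT | VC [9, 7]
  [11] addr=0x3a blk=7 s=1: VC-HIT | VC [9, 5]
  [12] addr=0x4e blk=9 s=1: VC-HIT | VC [7, 5]
  [13] addr=0x39 blk=7 s=1: VC-HIT | VC [9, 5]
  [14] addr=0x2c blk=5 s=1: VC-HIT | VC [9, 7]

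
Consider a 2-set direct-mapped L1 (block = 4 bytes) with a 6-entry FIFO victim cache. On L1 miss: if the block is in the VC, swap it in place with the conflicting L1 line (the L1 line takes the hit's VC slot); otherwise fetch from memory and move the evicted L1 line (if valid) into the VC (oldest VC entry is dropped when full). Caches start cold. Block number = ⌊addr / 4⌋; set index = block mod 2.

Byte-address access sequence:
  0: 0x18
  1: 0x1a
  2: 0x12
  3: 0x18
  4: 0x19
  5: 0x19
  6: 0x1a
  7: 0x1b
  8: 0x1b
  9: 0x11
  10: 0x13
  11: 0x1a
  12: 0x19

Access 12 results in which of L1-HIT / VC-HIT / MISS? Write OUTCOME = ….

OUTCOME = L1-HIT

#0 0x18→b6/s0 MISS; vc=[]
#1 0x1a→b6/s0 L1-HIT; vc=[]
#2 0x12→b4/s0 MISS; vc=[6]
#3 0x18→b6/s0 VC-HIT; vc=[4]
#4 0x19→b6/s0 L1-HIT; vc=[4]
#5 0x19→b6/s0 L1-HIT; vc=[4]
#6 0x1a→b6/s0 L1-HIT; vc=[4]
#7 0x1b→b6/s0 L1-HIT; vc=[4]
#8 0x1b→b6/s0 L1-HIT; vc=[4]
#9 0x11→b4/s0 VC-HIT; vc=[6]
#10 0x13→b4/s0 L1-HIT; vc=[6]
#11 0x1a→b6/s0 VC-HIT; vc=[4]
#12 0x19→b6/s0 L1-HIT; vc=[4]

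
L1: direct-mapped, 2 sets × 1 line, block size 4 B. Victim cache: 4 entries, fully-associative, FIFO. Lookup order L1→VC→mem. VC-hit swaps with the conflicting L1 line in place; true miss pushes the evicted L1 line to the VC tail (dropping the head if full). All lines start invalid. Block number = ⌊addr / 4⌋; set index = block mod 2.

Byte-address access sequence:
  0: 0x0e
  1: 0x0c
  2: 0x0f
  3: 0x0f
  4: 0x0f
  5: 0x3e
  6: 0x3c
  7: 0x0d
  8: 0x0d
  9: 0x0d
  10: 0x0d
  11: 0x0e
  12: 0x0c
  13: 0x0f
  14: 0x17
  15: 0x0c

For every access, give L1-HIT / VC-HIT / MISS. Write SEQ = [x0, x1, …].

SEQ = [MISS, L1-HIT, L1-HIT, L1-HIT, L1-HIT, MISS, L1-HIT, VC-HIT, L1-HIT, L1-HIT, L1-HIT, L1-HIT, L1-HIT, L1-HIT, MISS, VC-HIT]

  [0] addr=0xe blk=3 s=1: MISS | VC []
  [1] addr=0xc blk=3 s=1: L1-HIT | VC []
  [2] addr=0xf blk=3 s=1: L1-HIT | VC []
  [3] addr=0xf blk=3 s=1: L1-HIT | VC []
  [4] addr=0xf blk=3 s=1: L1-HIT | VC []
  [5] addr=0x3e blk=15 s=1: MISS | VC [3]
  [6] addr=0x3c blk=15 s=1: L1-HIT | VC [3]
  [7] addr=0xd blk=3 s=1: VC-HIT | VC [15]
  [8] addr=0xd blk=3 s=1: L1-HIT | VC [15]
  [9] addr=0xd blk=3 s=1: L1-HIT | VC [15]
  [10] addr=0xd blk=3 s=1: L1-HIT | VC [15]
  [11] addr=0xe blk=3 s=1: L1-HIT | VC [15]
  [12] addr=0xc blk=3 s=1: L1-HIT | VC [15]
  [13] addr=0xf blk=3 s=1: L1-HIT | VC [15]
  [14] addr=0x17 blk=5 s=1: MISS | VC [15, 3]
  [15] addr=0xc blk=3 s=1: VC-HIT | VC [15, 5]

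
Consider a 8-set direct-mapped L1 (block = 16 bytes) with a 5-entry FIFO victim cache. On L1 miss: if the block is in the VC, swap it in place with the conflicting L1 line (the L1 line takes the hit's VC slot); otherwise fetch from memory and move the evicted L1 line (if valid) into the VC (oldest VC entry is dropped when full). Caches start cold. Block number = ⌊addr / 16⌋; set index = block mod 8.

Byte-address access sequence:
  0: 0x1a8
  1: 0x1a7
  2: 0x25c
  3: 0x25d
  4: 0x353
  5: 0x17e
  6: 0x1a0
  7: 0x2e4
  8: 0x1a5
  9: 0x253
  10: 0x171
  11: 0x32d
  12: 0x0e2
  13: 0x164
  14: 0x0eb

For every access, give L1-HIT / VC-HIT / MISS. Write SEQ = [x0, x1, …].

  [0] addr=0x1a8 blk=26 s=2: MISS | VC []
  [1] addr=0x1a7 blk=26 s=2: L1-HIT | VC []
  [2] addr=0x25c blk=37 s=5: MISS | VC []
  [3] addr=0x25d blk=37 s=5: L1-HIT | VC []
  [4] addr=0x353 blk=53 s=5: MISS | VC [37]
  [5] addr=0x17e blk=23 s=7: MISS | VC [37]
  [6] addr=0x1a0 blk=26 s=2: L1-HIT | VC [37]
  [7] addr=0x2e4 blk=46 s=6: MISS | VC [37]
  [8] addr=0x1a5 blk=26 s=2: L1-HIT | VC [37]
  [9] addr=0x253 blk=37 s=5: VC-HIT | VC [53]
  [10] addr=0x171 blk=23 s=7: L1-HIT | VC [53]
  [11] addr=0x32d blk=50 s=2: MISS | VC [53, 26]
  [12] addr=0xe2 blk=14 s=6: MISS | VC [53, 26, 46]
  [13] addr=0x164 blk=22 s=6: MISS | VC [53, 26, 46, 14]
  [14] addr=0xeb blk=14 s=6: VC-HIT | VC [53, 26, 46, 22]

SEQ = [MISS, L1-HIT, MISS, L1-HIT, MISS, MISS, L1-HIT, MISS, L1-HIT, VC-HIT, L1-HIT, MISS, MISS, MISS, VC-HIT]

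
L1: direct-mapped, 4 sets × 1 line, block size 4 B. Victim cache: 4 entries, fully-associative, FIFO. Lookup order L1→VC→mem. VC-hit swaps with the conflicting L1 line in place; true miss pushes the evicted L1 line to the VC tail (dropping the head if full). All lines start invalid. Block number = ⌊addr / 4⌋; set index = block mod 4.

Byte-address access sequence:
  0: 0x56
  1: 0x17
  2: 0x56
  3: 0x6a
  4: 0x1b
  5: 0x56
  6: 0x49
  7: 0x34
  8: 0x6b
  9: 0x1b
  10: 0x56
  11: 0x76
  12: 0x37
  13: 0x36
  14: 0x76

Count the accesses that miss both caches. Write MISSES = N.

  [0] addr=0x56 blk=21 s=1: MISS | VC []
  [1] addr=0x17 blk=5 s=1: MISS | VC [21]
  [2] addr=0x56 blk=21 s=1: VC-HIT | VC [5]
  [3] addr=0x6a blk=26 s=2: MISS | VC [5]
  [4] addr=0x1b blk=6 s=2: MISS | VC [5, 26]
  [5] addr=0x56 blk=21 s=1: L1-HIT | VC [5, 26]
  [6] addr=0x49 blk=18 s=2: MISS | VC [5, 26, 6]
  [7] addr=0x34 blk=13 s=1: MISS | VC [5, 26, 6, 21]
  [8] addr=0x6b blk=26 s=2: VC-HIT | VC [5, 18, 6, 21]
  [9] addr=0x1b blk=6 s=2: VC-HIT | VC [5, 18, 26, 21]
  [10] addr=0x56 blk=21 s=1: VC-HIT | VC [5, 18, 26, 13]
  [11] addr=0x76 blk=29 s=1: MISS | VC [18, 26, 13, 21]
  [12] addr=0x37 blk=13 s=1: VC-HIT | VC [18, 26, 29, 21]
  [13] addr=0x36 blk=13 s=1: L1-HIT | VC [18, 26, 29, 21]
  [14] addr=0x76 blk=29 s=1: VC-HIT | VC [18, 26, 13, 21]

MISSES = 7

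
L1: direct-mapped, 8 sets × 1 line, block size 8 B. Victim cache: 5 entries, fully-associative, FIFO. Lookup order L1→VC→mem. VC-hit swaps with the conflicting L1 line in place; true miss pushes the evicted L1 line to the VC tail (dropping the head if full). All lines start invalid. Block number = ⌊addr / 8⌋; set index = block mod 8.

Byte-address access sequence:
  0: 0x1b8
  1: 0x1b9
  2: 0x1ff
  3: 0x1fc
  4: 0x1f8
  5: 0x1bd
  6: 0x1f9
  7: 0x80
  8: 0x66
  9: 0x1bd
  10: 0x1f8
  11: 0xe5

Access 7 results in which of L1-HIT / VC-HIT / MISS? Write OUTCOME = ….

OUTCOME = MISS

#0 0x1b8→b55/s7 MISS; vc=[]
#1 0x1b9→b55/s7 L1-HIT; vc=[]
#2 0x1ff→b63/s7 MISS; vc=[55]
#3 0x1fc→b63/s7 L1-HIT; vc=[55]
#4 0x1f8→b63/s7 L1-HIT; vc=[55]
#5 0x1bd→b55/s7 VC-HIT; vc=[63]
#6 0x1f9→b63/s7 VC-HIT; vc=[55]
#7 0x80→b16/s0 MISS; vc=[55]
#8 0x66→b12/s4 MISS; vc=[55]
#9 0x1bd→b55/s7 VC-HIT; vc=[63]
#10 0x1f8→b63/s7 VC-HIT; vc=[55]
#11 0xe5→b28/s4 MISS; vc=[55,12]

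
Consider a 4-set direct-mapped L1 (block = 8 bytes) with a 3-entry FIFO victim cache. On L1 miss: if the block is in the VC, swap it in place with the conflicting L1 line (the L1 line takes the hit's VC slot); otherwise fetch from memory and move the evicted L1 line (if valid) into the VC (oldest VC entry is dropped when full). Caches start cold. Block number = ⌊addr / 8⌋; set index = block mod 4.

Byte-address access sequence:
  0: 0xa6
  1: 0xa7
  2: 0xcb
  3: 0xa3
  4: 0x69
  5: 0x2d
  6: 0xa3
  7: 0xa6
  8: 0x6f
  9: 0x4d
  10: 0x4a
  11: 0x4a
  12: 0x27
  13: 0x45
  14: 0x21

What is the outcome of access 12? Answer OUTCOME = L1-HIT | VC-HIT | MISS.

OUTCOME = MISS

  [0] addr=0xa6 blk=20 s=0: MISS | VC []
  [1] addr=0xa7 blk=20 s=0: L1-HIT | VC []
  [2] addr=0xcb blk=25 s=1: MISS | VC []
  [3] addr=0xa3 blk=20 s=0: L1-HIT | VC []
  [4] addr=0x69 blk=13 s=1: MISS | VC [25]
  [5] addr=0x2d blk=5 s=1: MISS | VC [25, 13]
  [6] addr=0xa3 blk=20 s=0: L1-HIT | VC [25, 13]
  [7] addr=0xa6 blk=20 s=0: L1-HIT | VC [25, 13]
  [8] addr=0x6f blk=13 s=1: VC-HIT | VC [25, 5]
  [9] addr=0x4d blk=9 s=1: MISS | VC [25, 5, 13]
  [10] addr=0x4a blk=9 s=1: L1-HIT | VC [25, 5, 13]
  [11] addr=0x4a blk=9 s=1: L1-HIT | VC [25, 5, 13]
  [12] addr=0x27 blk=4 s=0: MISS | VC [5, 13, 20]
  [13] addr=0x45 blk=8 s=0: MISS | VC [13, 20, 4]
  [14] addr=0x21 blk=4 s=0: VC-HIT | VC [13, 20, 8]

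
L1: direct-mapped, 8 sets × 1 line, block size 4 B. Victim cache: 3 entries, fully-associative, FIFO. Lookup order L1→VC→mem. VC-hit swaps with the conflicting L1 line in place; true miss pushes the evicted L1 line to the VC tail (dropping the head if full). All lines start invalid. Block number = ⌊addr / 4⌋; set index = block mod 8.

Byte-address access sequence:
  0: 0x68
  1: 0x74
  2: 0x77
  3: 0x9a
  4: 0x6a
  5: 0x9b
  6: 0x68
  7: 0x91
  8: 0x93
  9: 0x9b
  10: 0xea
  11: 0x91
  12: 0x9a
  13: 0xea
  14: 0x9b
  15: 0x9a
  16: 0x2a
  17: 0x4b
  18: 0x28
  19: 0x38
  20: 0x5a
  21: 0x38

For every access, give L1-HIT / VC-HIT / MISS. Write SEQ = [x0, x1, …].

SEQ = [MISS, MISS, L1-HIT, MISS, L1-HIT, L1-HIT, L1-HIT, MISS, L1-HIT, L1-HIT, MISS, L1-HIT, L1-HIT, L1-HIT, L1-HIT, L1-HIT, MISS, MISS, VC-HIT, MISS, MISS, VC-HIT]

0: 0x68 (blk 26, set 2) → MISS  vc=[]
1: 0x74 (blk 29, set 5) → MISS  vc=[]
2: 0x77 (blk 29, set 5) → L1-HIT  vc=[]
3: 0x9a (blk 38, set 6) → MISS  vc=[]
4: 0x6a (blk 26, set 2) → L1-HIT  vc=[]
5: 0x9b (blk 38, set 6) → L1-HIT  vc=[]
6: 0x68 (blk 26, set 2) → L1-HIT  vc=[]
7: 0x91 (blk 36, set 4) → MISS  vc=[]
8: 0x93 (blk 36, set 4) → L1-HIT  vc=[]
9: 0x9b (blk 38, set 6) → L1-HIT  vc=[]
10: 0xea (blk 58, set 2) → MISS  vc=[26]
11: 0x91 (blk 36, set 4) → L1-HIT  vc=[26]
12: 0x9a (blk 38, set 6) → L1-HIT  vc=[26]
13: 0xea (blk 58, set 2) → L1-HIT  vc=[26]
14: 0x9b (blk 38, set 6) → L1-HIT  vc=[26]
15: 0x9a (blk 38, set 6) → L1-HIT  vc=[26]
16: 0x2a (blk 10, set 2) → MISS  vc=[26, 58]
17: 0x4b (blk 18, set 2) → MISS  vc=[26, 58, 10]
18: 0x28 (blk 10, set 2) → VC-HIT  vc=[26, 58, 18]
19: 0x38 (blk 14, set 6) → MISS  vc=[58, 18, 38]
20: 0x5a (blk 22, set 6) → MISS  vc=[18, 38, 14]
21: 0x38 (blk 14, set 6) → VC-HIT  vc=[18, 38, 22]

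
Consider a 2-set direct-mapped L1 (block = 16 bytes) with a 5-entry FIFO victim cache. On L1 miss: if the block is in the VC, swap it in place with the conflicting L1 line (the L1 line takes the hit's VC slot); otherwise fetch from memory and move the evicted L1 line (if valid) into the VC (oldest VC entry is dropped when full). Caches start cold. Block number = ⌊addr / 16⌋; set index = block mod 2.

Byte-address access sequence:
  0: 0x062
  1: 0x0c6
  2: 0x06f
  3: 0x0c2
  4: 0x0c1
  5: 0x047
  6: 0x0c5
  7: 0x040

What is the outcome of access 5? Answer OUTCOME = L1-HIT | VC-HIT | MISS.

0: 0x62 (blk 6, set 0) → MISS  vc=[]
1: 0xc6 (blk 12, set 0) → MISS  vc=[6]
2: 0x6f (blk 6, set 0) → VC-HIT  vc=[12]
3: 0xc2 (blk 12, set 0) → VC-HIT  vc=[6]
4: 0xc1 (blk 12, set 0) → L1-HIT  vc=[6]
5: 0x47 (blk 4, set 0) → MISS  vc=[6, 12]
6: 0xc5 (blk 12, set 0) → VC-HIT  vc=[6, 4]
7: 0x40 (blk 4, set 0) → VC-HIT  vc=[6, 12]

OUTCOME = MISS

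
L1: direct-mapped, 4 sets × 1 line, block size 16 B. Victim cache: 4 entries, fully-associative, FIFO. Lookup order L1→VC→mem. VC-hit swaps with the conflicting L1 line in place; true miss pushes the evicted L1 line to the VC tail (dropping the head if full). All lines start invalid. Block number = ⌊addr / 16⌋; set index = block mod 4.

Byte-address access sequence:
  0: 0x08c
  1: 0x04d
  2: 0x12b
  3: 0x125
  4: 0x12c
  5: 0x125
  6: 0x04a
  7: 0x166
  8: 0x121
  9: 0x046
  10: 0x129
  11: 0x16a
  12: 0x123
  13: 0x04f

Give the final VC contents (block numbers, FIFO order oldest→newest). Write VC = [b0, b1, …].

0: 0x8c (blk 8, set 0) → MISS  vc=[]
1: 0x4d (blk 4, set 0) → MISS  vc=[8]
2: 0x12b (blk 18, set 2) → MISS  vc=[8]
3: 0x125 (blk 18, set 2) → L1-HIT  vc=[8]
4: 0x12c (blk 18, set 2) → L1-HIT  vc=[8]
5: 0x125 (blk 18, set 2) → L1-HIT  vc=[8]
6: 0x4a (blk 4, set 0) → L1-HIT  vc=[8]
7: 0x166 (blk 22, set 2) → MISS  vc=[8, 18]
8: 0x121 (blk 18, set 2) → VC-HIT  vc=[8, 22]
9: 0x46 (blk 4, set 0) → L1-HIT  vc=[8, 22]
10: 0x129 (blk 18, set 2) → L1-HIT  vc=[8, 22]
11: 0x16a (blk 22, set 2) → VC-HIT  vc=[8, 18]
12: 0x123 (blk 18, set 2) → VC-HIT  vc=[8, 22]
13: 0x4f (blk 4, set 0) → L1-HIT  vc=[8, 22]

VC = [8, 22]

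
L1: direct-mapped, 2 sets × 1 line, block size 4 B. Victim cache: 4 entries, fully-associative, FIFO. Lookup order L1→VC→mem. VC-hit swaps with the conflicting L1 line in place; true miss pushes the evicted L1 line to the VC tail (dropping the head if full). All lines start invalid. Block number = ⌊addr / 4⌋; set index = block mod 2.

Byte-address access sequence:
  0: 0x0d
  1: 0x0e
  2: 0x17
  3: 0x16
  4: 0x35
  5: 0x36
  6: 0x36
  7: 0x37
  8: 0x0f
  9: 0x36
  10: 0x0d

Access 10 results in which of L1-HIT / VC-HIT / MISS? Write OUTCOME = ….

#0 0xd→b3/s1 MISS; vc=[]
#1 0xe→b3/s1 L1-HIT; vc=[]
#2 0x17→b5/s1 MISS; vc=[3]
#3 0x16→b5/s1 L1-HIT; vc=[3]
#4 0x35→b13/s1 MISS; vc=[3,5]
#5 0x36→b13/s1 L1-HIT; vc=[3,5]
#6 0x36→b13/s1 L1-HIT; vc=[3,5]
#7 0x37→b13/s1 L1-HIT; vc=[3,5]
#8 0xf→b3/s1 VC-HIT; vc=[13,5]
#9 0x36→b13/s1 VC-HIT; vc=[3,5]
#10 0xd→b3/s1 VC-HIT; vc=[13,5]

OUTCOME = VC-HIT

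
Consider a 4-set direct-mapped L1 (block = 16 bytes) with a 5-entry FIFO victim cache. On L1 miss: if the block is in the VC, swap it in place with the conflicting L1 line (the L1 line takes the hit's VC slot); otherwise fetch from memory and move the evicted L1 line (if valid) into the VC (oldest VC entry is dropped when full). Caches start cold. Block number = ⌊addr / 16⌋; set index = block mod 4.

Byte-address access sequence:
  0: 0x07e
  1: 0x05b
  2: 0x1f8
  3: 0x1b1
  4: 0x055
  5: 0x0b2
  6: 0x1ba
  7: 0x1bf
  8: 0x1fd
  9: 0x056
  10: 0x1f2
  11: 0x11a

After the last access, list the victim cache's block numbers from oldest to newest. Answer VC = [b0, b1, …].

VC = [7, 27, 11, 5]

0: 0x7e (blk 7, set 3) → MISS  vc=[]
1: 0x5b (blk 5, set 1) → MISS  vc=[]
2: 0x1f8 (blk 31, set 3) → MISS  vc=[7]
3: 0x1b1 (blk 27, set 3) → MISS  vc=[7, 31]
4: 0x55 (blk 5, set 1) → L1-HIT  vc=[7, 31]
5: 0xb2 (blk 11, set 3) → MISS  vc=[7, 31, 27]
6: 0x1ba (blk 27, set 3) → VC-HIT  vc=[7, 31, 11]
7: 0x1bf (blk 27, set 3) → L1-HIT  vc=[7, 31, 11]
8: 0x1fd (blk 31, set 3) → VC-HIT  vc=[7, 27, 11]
9: 0x56 (blk 5, set 1) → L1-HIT  vc=[7, 27, 11]
10: 0x1f2 (blk 31, set 3) → L1-HIT  vc=[7, 27, 11]
11: 0x11a (blk 17, set 1) → MISS  vc=[7, 27, 11, 5]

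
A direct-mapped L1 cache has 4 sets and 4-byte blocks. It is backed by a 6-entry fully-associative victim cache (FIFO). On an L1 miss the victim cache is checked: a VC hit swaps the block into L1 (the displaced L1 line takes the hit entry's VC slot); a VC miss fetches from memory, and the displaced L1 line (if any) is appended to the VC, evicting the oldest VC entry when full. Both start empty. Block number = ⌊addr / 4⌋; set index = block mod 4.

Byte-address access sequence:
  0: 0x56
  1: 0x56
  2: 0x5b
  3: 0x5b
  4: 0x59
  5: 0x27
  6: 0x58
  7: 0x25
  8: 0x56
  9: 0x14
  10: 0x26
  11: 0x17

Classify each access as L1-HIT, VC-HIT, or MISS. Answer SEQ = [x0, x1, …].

#0 0x56→b21/s1 MISS; vc=[]
#1 0x56→b21/s1 L1-HIT; vc=[]
#2 0x5b→b22/s2 MISS; vc=[]
#3 0x5b→b22/s2 L1-HIT; vc=[]
#4 0x59→b22/s2 L1-HIT; vc=[]
#5 0x27→b9/s1 MISS; vc=[21]
#6 0x58→b22/s2 L1-HIT; vc=[21]
#7 0x25→b9/s1 L1-HIT; vc=[21]
#8 0x56→b21/s1 VC-HIT; vc=[9]
#9 0x14→b5/s1 MISS; vc=[9,21]
#10 0x26→b9/s1 VC-HIT; vc=[5,21]
#11 0x17→b5/s1 VC-HIT; vc=[9,21]

SEQ = [MISS, L1-HIT, MISS, L1-HIT, L1-HIT, MISS, L1-HIT, L1-HIT, VC-HIT, MISS, VC-HIT, VC-HIT]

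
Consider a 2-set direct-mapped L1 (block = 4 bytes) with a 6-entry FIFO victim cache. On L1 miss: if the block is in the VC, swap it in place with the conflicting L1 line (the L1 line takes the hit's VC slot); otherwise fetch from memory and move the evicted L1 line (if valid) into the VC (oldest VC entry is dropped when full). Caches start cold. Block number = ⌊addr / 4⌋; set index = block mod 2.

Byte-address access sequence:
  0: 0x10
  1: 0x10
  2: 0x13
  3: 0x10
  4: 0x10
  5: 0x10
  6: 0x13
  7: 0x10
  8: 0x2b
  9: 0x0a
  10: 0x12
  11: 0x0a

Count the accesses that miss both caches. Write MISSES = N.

MISSES = 3

#0 0x10→b4/s0 MISS; vc=[]
#1 0x10→b4/s0 L1-HIT; vc=[]
#2 0x13→b4/s0 L1-HIT; vc=[]
#3 0x10→b4/s0 L1-HIT; vc=[]
#4 0x10→b4/s0 L1-HIT; vc=[]
#5 0x10→b4/s0 L1-HIT; vc=[]
#6 0x13→b4/s0 L1-HIT; vc=[]
#7 0x10→b4/s0 L1-HIT; vc=[]
#8 0x2b→b10/s0 MISS; vc=[4]
#9 0xa→b2/s0 MISS; vc=[4,10]
#10 0x12→b4/s0 VC-HIT; vc=[2,10]
#11 0xa→b2/s0 VC-HIT; vc=[4,10]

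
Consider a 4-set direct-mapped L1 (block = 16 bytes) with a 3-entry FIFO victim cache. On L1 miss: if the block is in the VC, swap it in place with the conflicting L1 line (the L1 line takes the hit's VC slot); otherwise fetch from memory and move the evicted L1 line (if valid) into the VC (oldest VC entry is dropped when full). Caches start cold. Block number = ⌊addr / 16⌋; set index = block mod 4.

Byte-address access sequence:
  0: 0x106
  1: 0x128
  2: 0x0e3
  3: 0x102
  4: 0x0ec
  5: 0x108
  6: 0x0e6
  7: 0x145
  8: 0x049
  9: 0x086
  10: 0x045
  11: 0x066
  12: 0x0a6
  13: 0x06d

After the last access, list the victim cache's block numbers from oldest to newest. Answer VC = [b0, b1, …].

VC = [8, 14, 10]

0: 0x106 (blk 16, set 0) → MISS  vc=[]
1: 0x128 (blk 18, set 2) → MISS  vc=[]
2: 0xe3 (blk 14, set 2) → MISS  vc=[18]
3: 0x102 (blk 16, set 0) → L1-HIT  vc=[18]
4: 0xec (blk 14, set 2) → L1-HIT  vc=[18]
5: 0x108 (blk 16, set 0) → L1-HIT  vc=[18]
6: 0xe6 (blk 14, set 2) → L1-HIT  vc=[18]
7: 0x145 (blk 20, set 0) → MISS  vc=[18, 16]
8: 0x49 (blk 4, set 0) → MISS  vc=[18, 16, 20]
9: 0x86 (blk 8, set 0) → MISS  vc=[16, 20, 4]
10: 0x45 (blk 4, set 0) → VC-HIT  vc=[16, 20, 8]
11: 0x66 (blk 6, set 2) → MISS  vc=[20, 8, 14]
12: 0xa6 (blk 10, set 2) → MISS  vc=[8, 14, 6]
13: 0x6d (blk 6, set 2) → VC-HIT  vc=[8, 14, 10]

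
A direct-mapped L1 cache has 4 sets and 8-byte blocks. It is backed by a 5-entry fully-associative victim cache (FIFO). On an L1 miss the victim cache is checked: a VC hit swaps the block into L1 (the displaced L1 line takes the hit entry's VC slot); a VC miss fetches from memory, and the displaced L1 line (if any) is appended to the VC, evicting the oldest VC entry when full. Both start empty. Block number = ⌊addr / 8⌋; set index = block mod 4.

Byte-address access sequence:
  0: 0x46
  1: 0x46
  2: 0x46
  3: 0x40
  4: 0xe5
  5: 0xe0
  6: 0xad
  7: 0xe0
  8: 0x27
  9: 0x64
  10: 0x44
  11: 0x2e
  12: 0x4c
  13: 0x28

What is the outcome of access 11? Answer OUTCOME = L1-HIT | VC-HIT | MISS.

  [0] addr=0x46 blk=8 s=0: MISS | VC []
  [1] addr=0x46 blk=8 s=0: L1-HIT | VC []
  [2] addr=0x46 blk=8 s=0: L1-HIT | VC []
  [3] addr=0x40 blk=8 s=0: L1-HIT | VC []
  [4] addr=0xe5 blk=28 s=0: MISS | VC [8]
  [5] addr=0xe0 blk=28 s=0: L1-HIT | VC [8]
  [6] addr=0xad blk=21 s=1: MISS | VC [8]
  [7] addr=0xe0 blk=28 s=0: L1-HIT | VC [8]
  [8] addr=0x27 blk=4 s=0: MISS | VC [8, 28]
  [9] addr=0x64 blk=12 s=0: MISS | VC [8, 28, 4]
  [10] addr=0x44 blk=8 s=0: VC-HIT | VC [12, 28, 4]
  [11] addr=0x2e blk=5 s=1: MISS | VC [12, 28, 4, 21]
  [12] addr=0x4c blk=9 s=1: MISS | VC [12, 28, 4, 21, 5]
  [13] addr=0x28 blk=5 s=1: VC-HIT | VC [12, 28, 4, 21, 9]

OUTCOME = MISS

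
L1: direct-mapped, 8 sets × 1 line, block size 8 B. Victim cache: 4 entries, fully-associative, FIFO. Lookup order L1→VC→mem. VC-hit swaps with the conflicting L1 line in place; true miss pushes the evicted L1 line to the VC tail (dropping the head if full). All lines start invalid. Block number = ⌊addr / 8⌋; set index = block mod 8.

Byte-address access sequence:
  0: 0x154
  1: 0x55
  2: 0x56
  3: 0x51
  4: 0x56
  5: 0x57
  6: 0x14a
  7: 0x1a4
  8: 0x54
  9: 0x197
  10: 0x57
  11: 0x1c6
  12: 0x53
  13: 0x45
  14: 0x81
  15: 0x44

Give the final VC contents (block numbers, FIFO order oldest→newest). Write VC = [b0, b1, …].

VC = [42, 50, 56, 16]

0: 0x154 (blk 42, set 2) → MISS  vc=[]
1: 0x55 (blk 10, set 2) → MISS  vc=[42]
2: 0x56 (blk 10, set 2) → L1-HIT  vc=[42]
3: 0x51 (blk 10, set 2) → L1-HIT  vc=[42]
4: 0x56 (blk 10, set 2) → L1-HIT  vc=[42]
5: 0x57 (blk 10, set 2) → L1-HIT  vc=[42]
6: 0x14a (blk 41, set 1) → MISS  vc=[42]
7: 0x1a4 (blk 52, set 4) → MISS  vc=[42]
8: 0x54 (blk 10, set 2) → L1-HIT  vc=[42]
9: 0x197 (blk 50, set 2) → MISS  vc=[42, 10]
10: 0x57 (blk 10, set 2) → VC-HIT  vc=[42, 50]
11: 0x1c6 (blk 56, set 0) → MISS  vc=[42, 50]
12: 0x53 (blk 10, set 2) → L1-HIT  vc=[42, 50]
13: 0x45 (blk 8, set 0) → MISS  vc=[42, 50, 56]
14: 0x81 (blk 16, set 0) → MISS  vc=[42, 50, 56, 8]
15: 0x44 (blk 8, set 0) → VC-HIT  vc=[42, 50, 56, 16]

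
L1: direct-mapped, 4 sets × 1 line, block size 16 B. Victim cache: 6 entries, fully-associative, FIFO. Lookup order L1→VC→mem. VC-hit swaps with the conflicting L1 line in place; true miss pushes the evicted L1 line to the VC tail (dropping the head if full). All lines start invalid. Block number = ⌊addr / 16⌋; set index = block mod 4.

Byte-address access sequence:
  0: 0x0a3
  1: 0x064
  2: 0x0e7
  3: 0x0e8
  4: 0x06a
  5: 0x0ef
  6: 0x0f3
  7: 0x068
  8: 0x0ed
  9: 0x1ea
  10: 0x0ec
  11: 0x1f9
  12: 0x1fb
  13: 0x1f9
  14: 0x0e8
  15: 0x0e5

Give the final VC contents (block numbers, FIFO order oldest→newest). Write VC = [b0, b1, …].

#0 0xa3→b10/s2 MISS; vc=[]
#1 0x64→b6/s2 MISS; vc=[10]
#2 0xe7→b14/s2 MISS; vc=[10,6]
#3 0xe8→b14/s2 L1-HIT; vc=[10,6]
#4 0x6a→b6/s2 VC-HIT; vc=[10,14]
#5 0xef→b14/s2 VC-HIT; vc=[10,6]
#6 0xf3→b15/s3 MISS; vc=[10,6]
#7 0x68→b6/s2 VC-HIT; vc=[10,14]
#8 0xed→b14/s2 VC-HIT; vc=[10,6]
#9 0x1ea→b30/s2 MISS; vc=[10,6,14]
#10 0xec→b14/s2 VC-HIT; vc=[10,6,30]
#11 0x1f9→b31/s3 MISS; vc=[10,6,30,15]
#12 0x1fb→b31/s3 L1-HIT; vc=[10,6,30,15]
#13 0x1f9→b31/s3 L1-HIT; vc=[10,6,30,15]
#14 0xe8→b14/s2 L1-HIT; vc=[10,6,30,15]
#15 0xe5→b14/s2 L1-HIT; vc=[10,6,30,15]

VC = [10, 6, 30, 15]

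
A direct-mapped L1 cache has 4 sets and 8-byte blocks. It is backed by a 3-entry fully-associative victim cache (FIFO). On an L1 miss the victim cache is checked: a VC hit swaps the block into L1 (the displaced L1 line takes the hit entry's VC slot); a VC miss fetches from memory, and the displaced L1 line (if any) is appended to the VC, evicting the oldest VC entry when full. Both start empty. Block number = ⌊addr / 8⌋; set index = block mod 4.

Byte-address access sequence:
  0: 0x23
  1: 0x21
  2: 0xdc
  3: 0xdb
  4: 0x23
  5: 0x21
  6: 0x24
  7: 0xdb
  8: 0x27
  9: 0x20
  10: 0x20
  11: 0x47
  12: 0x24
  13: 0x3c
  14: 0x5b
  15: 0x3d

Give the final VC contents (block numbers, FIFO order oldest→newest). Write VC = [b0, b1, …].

0: 0x23 (blk 4, set 0) → MISS  vc=[]
1: 0x21 (blk 4, set 0) → L1-HIT  vc=[]
2: 0xdc (blk 27, set 3) → MISS  vc=[]
3: 0xdb (blk 27, set 3) → L1-HIT  vc=[]
4: 0x23 (blk 4, set 0) → L1-HIT  vc=[]
5: 0x21 (blk 4, set 0) → L1-HIT  vc=[]
6: 0x24 (blk 4, set 0) → L1-HIT  vc=[]
7: 0xdb (blk 27, set 3) → L1-HIT  vc=[]
8: 0x27 (blk 4, set 0) → L1-HIT  vc=[]
9: 0x20 (blk 4, set 0) → L1-HIT  vc=[]
10: 0x20 (blk 4, set 0) → L1-HIT  vc=[]
11: 0x47 (blk 8, set 0) → MISS  vc=[4]
12: 0x24 (blk 4, set 0) → VC-HIT  vc=[8]
13: 0x3c (blk 7, set 3) → MISS  vc=[8, 27]
14: 0x5b (blk 11, set 3) → MISS  vc=[8, 27, 7]
15: 0x3d (blk 7, set 3) → VC-HIT  vc=[8, 27, 11]

VC = [8, 27, 11]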